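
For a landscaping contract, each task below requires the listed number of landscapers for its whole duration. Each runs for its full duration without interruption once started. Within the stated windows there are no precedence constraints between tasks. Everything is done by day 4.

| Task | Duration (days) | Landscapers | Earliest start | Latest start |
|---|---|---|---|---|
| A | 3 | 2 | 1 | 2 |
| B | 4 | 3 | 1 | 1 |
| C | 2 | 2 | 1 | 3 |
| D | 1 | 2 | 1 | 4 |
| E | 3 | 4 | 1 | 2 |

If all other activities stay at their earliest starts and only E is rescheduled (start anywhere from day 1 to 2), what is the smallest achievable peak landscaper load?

11

E@1: d1:13  d2:11  d3:9  d4:3 → peak 13
E@2: d1:9  d2:11  d3:9  d4:7 → peak 11
Best is E@2, peak 11.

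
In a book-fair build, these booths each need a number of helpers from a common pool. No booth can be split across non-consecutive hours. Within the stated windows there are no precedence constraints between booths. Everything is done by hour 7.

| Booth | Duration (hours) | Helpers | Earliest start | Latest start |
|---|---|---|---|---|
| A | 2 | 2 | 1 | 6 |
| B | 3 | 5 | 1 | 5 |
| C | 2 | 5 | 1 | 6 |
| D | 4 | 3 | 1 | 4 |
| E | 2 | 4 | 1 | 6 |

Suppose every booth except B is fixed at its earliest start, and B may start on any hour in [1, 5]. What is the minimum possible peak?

14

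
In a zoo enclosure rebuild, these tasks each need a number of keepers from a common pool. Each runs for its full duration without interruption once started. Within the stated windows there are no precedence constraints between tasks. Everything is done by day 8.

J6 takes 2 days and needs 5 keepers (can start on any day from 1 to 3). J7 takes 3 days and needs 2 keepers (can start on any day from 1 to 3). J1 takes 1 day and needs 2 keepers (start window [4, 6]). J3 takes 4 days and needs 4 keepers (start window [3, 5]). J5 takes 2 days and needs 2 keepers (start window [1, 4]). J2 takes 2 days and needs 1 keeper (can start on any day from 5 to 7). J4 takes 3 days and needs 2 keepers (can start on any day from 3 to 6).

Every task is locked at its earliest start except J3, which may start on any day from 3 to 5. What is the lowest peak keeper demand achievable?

J3@3: d1:9  d2:9  d3:8  d4:8  d5:7  d6:5  d7:0  d8:0 → peak 9
J3@4: d1:9  d2:9  d3:4  d4:8  d5:7  d6:5  d7:4  d8:0 → peak 9
J3@5: d1:9  d2:9  d3:4  d4:4  d5:7  d6:5  d7:4  d8:4 → peak 9
Best is J3@3, peak 9.

9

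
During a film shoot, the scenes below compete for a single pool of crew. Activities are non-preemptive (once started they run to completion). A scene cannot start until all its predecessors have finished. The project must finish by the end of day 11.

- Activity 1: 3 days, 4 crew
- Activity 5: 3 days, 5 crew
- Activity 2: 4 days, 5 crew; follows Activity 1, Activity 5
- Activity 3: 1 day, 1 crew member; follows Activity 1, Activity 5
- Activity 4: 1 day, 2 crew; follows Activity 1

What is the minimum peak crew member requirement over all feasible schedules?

5

Early-start (Activity 1@1, Activity 5@1, Activity 2@4, Activity 3@4, Activity 4@4) gives peak 9: d1:9  d2:9  d3:9  d4:8  d5:5  d6:5  d7:5  d8:0  d9:0  d10:0  d11:0.
Shift Activity 5→4, Activity 2→7, Activity 3→11, Activity 4→11.
Schedule Activity 1@1, Activity 5@4, Activity 2@7, Activity 3@11, Activity 4@11: d1:4  d2:4  d3:4  d4:5  d5:5  d6:5  d7:5  d8:5  d9:5  d10:5  d11:3 — peak 5.
Total crew member-days = 50 over 11 days ⇒ peak ≥ ⌈50/11⌉ = 5, so 5 is optimal.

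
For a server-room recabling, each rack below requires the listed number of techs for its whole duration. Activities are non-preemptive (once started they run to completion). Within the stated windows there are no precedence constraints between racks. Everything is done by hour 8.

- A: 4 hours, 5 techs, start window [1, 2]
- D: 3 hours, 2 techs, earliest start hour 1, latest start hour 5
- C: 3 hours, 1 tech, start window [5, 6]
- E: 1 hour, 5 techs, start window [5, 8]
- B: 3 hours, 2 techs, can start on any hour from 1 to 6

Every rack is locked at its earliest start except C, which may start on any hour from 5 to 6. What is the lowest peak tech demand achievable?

C@5: h1:9  h2:9  h3:9  h4:5  h5:6  h6:1  h7:1  h8:0 → peak 9
C@6: h1:9  h2:9  h3:9  h4:5  h5:5  h6:1  h7:1  h8:1 → peak 9
Best is C@5, peak 9.

9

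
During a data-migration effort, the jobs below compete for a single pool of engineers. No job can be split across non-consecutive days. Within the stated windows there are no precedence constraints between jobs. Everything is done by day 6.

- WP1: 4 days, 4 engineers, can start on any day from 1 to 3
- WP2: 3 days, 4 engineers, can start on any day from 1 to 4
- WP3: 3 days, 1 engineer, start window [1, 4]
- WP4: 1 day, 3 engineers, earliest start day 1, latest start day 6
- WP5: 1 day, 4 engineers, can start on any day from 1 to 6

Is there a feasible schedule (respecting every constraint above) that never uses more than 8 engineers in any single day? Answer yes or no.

yes

Schedule WP1@1, WP2@1, WP3@4, WP4@4, WP5@5: d1:8  d2:8  d3:8  d4:8  d5:5  d6:1 — peak 8 ≤ 8.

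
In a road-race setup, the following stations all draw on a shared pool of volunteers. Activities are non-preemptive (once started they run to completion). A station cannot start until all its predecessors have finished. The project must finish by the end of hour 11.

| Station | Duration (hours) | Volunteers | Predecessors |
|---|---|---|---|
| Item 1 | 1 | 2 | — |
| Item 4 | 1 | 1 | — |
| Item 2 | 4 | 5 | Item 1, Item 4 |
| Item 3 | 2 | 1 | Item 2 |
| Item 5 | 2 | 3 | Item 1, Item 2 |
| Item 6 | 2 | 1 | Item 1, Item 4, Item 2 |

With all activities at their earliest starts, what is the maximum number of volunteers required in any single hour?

Early-start schedule: Item 1@1, Item 4@1, Item 2@2, Item 3@6, Item 5@6, Item 6@6.
Load per hour: hour 1: 3, hour 2: 5, hour 3: 5, hour 4: 5, hour 5: 5, hour 6: 5, hour 7: 5, hour 8: 0, hour 9: 0, hour 10: 0, hour 11: 0.
Peak is 5.

5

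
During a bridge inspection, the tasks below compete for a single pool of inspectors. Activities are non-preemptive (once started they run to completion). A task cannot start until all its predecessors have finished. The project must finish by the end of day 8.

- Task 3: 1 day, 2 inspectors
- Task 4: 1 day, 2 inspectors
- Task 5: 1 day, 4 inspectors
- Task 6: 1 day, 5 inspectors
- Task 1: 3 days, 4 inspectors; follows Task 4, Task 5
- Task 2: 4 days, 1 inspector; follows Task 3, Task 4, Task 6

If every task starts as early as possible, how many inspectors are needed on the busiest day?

Early-start schedule: Task 3@1, Task 4@1, Task 5@1, Task 6@1, Task 1@2, Task 2@2.
Load per day: day 1: 13, day 2: 5, day 3: 5, day 4: 5, day 5: 1, day 6: 0, day 7: 0, day 8: 0.
Peak is 13.

13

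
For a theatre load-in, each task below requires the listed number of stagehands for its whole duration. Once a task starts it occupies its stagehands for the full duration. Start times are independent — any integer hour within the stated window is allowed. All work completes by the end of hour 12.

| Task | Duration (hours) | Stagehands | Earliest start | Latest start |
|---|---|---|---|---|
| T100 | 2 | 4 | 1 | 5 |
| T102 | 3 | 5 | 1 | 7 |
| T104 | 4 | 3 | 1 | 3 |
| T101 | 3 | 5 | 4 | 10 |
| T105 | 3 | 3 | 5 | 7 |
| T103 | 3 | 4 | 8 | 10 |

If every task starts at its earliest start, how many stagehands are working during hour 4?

8

At early start, hour 4 has: T104, T101.
Demand: 3 + 5 = 8.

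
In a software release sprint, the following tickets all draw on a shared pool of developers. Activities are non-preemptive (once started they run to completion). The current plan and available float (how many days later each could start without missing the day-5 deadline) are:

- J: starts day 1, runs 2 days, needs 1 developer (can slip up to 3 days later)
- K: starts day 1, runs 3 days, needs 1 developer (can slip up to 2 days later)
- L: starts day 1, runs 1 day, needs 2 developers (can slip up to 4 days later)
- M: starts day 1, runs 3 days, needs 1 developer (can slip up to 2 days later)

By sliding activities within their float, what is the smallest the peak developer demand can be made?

3

Early-start (J@1, K@1, L@1, M@1) gives peak 5: d1:5  d2:3  d3:2  d4:0  d5:0.
Shift L→4.
Schedule J@1, K@1, L@4, M@1: d1:3  d2:3  d3:2  d4:2  d5:0 — peak 3.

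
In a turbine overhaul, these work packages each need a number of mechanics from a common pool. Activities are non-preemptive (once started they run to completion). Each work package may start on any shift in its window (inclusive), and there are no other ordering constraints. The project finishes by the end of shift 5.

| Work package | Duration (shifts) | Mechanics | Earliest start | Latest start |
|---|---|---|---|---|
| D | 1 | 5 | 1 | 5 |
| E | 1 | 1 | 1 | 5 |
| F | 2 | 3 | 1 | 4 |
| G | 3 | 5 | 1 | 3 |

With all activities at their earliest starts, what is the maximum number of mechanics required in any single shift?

Early-start schedule: D@1, E@1, F@1, G@1.
Load per shift: shift 1: 14, shift 2: 8, shift 3: 5, shift 4: 0, shift 5: 0.
Peak is 14.

14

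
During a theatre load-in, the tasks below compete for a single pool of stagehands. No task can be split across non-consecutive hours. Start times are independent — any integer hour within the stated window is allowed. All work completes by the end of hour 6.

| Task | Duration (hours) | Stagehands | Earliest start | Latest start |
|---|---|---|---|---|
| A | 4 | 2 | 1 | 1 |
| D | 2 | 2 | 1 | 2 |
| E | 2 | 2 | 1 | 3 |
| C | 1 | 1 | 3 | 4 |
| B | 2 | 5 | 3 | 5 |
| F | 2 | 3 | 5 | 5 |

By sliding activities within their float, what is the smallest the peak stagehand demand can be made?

Schedule A@1, D@1, E@1, C@3, B@3, F@5: h1:6  h2:6  h3:8  h4:7  h5:3  h6:3 — peak 8.

8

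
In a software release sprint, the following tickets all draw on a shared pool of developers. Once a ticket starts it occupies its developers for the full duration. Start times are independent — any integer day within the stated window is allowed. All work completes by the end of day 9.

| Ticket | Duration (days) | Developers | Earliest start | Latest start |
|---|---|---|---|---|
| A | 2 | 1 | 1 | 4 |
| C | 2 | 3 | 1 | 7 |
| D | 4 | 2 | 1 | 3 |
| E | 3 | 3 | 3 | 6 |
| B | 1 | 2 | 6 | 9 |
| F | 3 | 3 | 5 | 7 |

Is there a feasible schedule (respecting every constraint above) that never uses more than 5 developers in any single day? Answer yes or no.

Schedule A@1, C@1, D@3, E@3, B@6, F@7: d1:4  d2:4  d3:5  d4:5  d5:5  d6:4  d7:3  d8:3  d9:3 — peak 5 ≤ 5.

yes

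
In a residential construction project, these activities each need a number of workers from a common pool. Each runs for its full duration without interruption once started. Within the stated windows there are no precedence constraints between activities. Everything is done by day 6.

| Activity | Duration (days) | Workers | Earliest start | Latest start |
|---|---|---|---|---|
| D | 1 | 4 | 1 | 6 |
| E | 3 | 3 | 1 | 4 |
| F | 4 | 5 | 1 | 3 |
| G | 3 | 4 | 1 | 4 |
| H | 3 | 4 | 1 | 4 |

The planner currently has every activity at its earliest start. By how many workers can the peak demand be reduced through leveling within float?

8

Early-start peak: d1:20  d2:16  d3:16  d4:5  d5:0  d6:0 ⇒ 20.
Leveled (D@1, E@1, F@2, G@1, H@4): d1:11  d2:12  d3:12  d4:9  d5:9  d6:4 ⇒ 12.
Reduction 20 − 12 = 8.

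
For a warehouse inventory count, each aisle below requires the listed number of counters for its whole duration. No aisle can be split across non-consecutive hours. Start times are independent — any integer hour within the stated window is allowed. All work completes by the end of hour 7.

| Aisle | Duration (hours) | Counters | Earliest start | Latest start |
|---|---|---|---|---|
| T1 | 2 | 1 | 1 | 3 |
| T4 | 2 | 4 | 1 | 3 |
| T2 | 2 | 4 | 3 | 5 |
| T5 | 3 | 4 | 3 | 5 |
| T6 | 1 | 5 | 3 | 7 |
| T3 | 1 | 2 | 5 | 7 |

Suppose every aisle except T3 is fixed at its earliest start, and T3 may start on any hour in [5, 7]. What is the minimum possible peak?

13

T3@5: h1:5  h2:5  h3:13  h4:8  h5:6  h6:0  h7:0 → peak 13
T3@6: h1:5  h2:5  h3:13  h4:8  h5:4  h6:2  h7:0 → peak 13
T3@7: h1:5  h2:5  h3:13  h4:8  h5:4  h6:0  h7:2 → peak 13
Best is T3@5, peak 13.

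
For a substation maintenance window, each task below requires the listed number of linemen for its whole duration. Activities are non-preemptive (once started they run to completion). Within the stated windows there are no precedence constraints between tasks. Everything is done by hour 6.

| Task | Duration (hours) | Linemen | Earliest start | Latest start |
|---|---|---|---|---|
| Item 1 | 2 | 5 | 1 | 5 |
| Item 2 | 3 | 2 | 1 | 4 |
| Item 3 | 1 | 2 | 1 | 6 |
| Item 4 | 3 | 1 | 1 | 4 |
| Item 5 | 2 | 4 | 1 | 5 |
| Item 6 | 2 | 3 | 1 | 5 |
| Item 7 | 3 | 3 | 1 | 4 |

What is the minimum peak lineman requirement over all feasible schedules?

8

Early-start (Item 1@1, Item 2@1, Item 3@1, Item 4@1, Item 5@1, Item 6@1, Item 7@1) gives peak 20: h1:20  h2:18  h3:6  h4:0  h5:0  h6:0.
Shift Item 3→3, Item 5→5, Item 6→3, Item 7→4.
Schedule Item 1@1, Item 2@1, Item 3@3, Item 4@1, Item 5@5, Item 6@3, Item 7@4: h1:8  h2:8  h3:8  h4:6  h5:7  h6:7 — peak 8.
Total lineman-hours = 44 over 6 hours ⇒ peak ≥ ⌈44/6⌉ = 8, so 8 is optimal.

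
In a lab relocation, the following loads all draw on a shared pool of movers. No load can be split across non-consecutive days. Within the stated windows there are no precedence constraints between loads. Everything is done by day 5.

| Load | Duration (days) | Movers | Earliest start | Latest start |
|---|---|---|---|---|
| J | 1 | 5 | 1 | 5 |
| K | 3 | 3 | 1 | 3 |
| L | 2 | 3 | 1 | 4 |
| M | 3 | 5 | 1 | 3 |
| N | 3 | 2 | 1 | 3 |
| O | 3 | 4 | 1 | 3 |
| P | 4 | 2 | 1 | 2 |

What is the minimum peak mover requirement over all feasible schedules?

16

Early-start (J@1, K@1, L@1, M@1, N@1, O@1, P@1) gives peak 24: d1:24  d2:19  d3:16  d4:2  d5:0.
Shift N→2, O→3, P→2.
Schedule J@1, K@1, L@1, M@1, N@2, O@3, P@2: d1:16  d2:15  d3:16  d4:8  d5:6 — peak 16.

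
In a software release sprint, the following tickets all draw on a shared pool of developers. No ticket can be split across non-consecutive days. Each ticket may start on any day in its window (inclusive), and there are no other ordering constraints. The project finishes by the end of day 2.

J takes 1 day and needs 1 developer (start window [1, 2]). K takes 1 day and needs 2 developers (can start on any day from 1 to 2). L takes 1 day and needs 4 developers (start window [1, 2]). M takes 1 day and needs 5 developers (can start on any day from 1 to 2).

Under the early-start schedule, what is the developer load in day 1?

12

At early start, day 1 has: J, K, L, M.
Demand: 1 + 2 + 4 + 5 = 12.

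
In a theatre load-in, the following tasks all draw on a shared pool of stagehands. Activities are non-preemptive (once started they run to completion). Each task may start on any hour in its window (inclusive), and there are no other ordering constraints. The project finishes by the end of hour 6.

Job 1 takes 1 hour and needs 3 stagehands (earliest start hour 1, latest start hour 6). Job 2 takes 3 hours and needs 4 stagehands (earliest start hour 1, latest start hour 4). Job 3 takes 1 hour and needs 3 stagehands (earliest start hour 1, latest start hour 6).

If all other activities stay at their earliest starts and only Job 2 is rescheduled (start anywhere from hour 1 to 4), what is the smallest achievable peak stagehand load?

Job 2@1: h1:10  h2:4  h3:4  h4:0  h5:0  h6:0 → peak 10
Job 2@2: h1:6  h2:4  h3:4  h4:4  h5:0  h6:0 → peak 6
Job 2@3: h1:6  h2:0  h3:4  h4:4  h5:4  h6:0 → peak 6
Job 2@4: h1:6  h2:0  h3:0  h4:4  h5:4  h6:4 → peak 6
Best is Job 2@2, peak 6.

6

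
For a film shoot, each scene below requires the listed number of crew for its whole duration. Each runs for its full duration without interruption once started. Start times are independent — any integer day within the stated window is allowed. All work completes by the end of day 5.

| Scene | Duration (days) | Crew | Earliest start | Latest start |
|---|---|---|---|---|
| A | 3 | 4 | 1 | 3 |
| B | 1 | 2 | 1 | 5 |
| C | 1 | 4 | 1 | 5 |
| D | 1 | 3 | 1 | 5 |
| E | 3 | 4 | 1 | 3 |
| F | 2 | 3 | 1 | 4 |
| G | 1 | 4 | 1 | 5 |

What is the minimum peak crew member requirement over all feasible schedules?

Early-start (A@1, B@1, C@1, D@1, E@1, F@1, G@1) gives peak 24: d1:24  d2:11  d3:8  d4:0  d5:0.
Shift D→4, E→2, F→4, G→5.
Schedule A@1, B@1, C@1, D@4, E@2, F@4, G@5: d1:10  d2:8  d3:8  d4:10  d5:7 — peak 10.

10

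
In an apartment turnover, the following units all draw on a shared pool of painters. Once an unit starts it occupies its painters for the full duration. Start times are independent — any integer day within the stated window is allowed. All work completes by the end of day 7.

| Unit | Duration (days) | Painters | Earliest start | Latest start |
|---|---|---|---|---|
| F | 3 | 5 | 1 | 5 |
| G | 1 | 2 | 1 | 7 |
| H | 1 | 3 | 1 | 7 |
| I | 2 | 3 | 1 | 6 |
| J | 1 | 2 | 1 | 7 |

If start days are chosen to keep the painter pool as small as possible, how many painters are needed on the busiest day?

Early-start (F@1, G@1, H@1, I@1, J@1) gives peak 15: d1:15  d2:8  d3:5  d4:0  d5:0  d6:0  d7:0.
Shift G→4, H→4, I→5, J→5.
Schedule F@1, G@4, H@4, I@5, J@5: d1:5  d2:5  d3:5  d4:5  d5:5  d6:3  d7:0 — peak 5.

5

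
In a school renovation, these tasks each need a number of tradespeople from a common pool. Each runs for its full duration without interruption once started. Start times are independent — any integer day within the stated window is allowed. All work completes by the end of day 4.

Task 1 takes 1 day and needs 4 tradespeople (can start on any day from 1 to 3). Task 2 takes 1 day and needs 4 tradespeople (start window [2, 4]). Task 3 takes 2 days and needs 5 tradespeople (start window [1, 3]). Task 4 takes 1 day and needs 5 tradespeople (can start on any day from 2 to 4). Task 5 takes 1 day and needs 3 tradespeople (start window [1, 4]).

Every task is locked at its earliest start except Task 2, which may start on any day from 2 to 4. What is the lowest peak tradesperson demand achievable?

Task 2@2: d1:12  d2:14  d3:0  d4:0 → peak 14
Task 2@3: d1:12  d2:10  d3:4  d4:0 → peak 12
Task 2@4: d1:12  d2:10  d3:0  d4:4 → peak 12
Best is Task 2@3, peak 12.

12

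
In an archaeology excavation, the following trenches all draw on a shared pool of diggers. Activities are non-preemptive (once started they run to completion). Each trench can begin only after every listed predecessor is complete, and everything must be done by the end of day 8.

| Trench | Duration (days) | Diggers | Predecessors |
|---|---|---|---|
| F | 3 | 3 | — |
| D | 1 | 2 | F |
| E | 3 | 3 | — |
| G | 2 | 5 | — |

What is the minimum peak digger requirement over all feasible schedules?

Early-start (F@1, D@4, E@1, G@1) gives peak 11: d1:11  d2:11  d3:6  d4:2  d5:0  d6:0  d7:0  d8:0.
Shift E→4, G→7.
Schedule F@1, D@4, E@4, G@7: d1:3  d2:3  d3:3  d4:5  d5:3  d6:3  d7:5  d8:5 — peak 5.

5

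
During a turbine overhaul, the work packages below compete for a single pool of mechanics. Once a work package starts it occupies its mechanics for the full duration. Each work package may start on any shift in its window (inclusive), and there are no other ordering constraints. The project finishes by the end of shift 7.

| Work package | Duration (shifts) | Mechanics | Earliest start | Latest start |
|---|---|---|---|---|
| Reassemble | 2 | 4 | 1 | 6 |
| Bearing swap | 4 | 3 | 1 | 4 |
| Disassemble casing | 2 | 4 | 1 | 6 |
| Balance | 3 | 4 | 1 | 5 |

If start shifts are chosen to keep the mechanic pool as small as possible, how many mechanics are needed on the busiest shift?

7

Early-start (Reassemble@1, Bearing swap@1, Disassemble casing@1, Balance@1) gives peak 15: s1:15  s2:15  s3:7  s4:3  s5:0  s6:0  s7:0.
Shift Disassemble casing→3, Balance→5.
Schedule Reassemble@1, Bearing swap@1, Disassemble casing@3, Balance@5: s1:7  s2:7  s3:7  s4:7  s5:4  s6:4  s7:4 — peak 7.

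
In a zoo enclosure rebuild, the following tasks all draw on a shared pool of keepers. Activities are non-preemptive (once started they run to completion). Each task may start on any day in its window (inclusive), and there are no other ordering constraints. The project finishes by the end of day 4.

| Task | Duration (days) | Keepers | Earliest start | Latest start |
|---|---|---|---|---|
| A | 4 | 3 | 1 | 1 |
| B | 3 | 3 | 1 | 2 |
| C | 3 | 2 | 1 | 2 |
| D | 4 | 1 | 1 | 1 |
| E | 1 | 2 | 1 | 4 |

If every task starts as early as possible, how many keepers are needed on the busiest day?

11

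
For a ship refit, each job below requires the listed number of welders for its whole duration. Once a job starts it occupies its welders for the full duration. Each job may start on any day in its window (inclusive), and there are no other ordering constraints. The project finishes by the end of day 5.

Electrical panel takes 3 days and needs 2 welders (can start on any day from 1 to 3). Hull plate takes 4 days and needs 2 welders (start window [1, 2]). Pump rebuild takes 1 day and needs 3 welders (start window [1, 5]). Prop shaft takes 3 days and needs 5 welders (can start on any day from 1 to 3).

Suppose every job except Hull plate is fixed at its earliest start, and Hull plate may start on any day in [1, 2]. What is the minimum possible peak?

10

Hull plate@1: d1:12  d2:9  d3:9  d4:2  d5:0 → peak 12
Hull plate@2: d1:10  d2:9  d3:9  d4:2  d5:2 → peak 10
Best is Hull plate@2, peak 10.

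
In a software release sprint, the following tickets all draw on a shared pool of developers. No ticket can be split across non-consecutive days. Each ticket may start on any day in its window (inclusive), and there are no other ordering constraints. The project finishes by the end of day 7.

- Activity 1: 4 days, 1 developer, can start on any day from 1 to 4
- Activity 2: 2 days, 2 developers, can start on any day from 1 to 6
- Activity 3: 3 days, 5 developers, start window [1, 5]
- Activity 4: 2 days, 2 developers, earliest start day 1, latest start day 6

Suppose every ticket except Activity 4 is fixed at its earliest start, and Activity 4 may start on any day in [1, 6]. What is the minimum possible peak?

8

Activity 4@1: d1:10  d2:10  d3:6  d4:1  d5:0  d6:0  d7:0 → peak 10
Activity 4@2: d1:8  d2:10  d3:8  d4:1  d5:0  d6:0  d7:0 → peak 10
Activity 4@3: d1:8  d2:8  d3:8  d4:3  d5:0  d6:0  d7:0 → peak 8
Activity 4@4: d1:8  d2:8  d3:6  d4:3  d5:2  d6:0  d7:0 → peak 8
Activity 4@5: d1:8  d2:8  d3:6  d4:1  d5:2  d6:2  d7:0 → peak 8
Activity 4@6: d1:8  d2:8  d3:6  d4:1  d5:0  d6:2  d7:2 → peak 8
Best is Activity 4@3, peak 8.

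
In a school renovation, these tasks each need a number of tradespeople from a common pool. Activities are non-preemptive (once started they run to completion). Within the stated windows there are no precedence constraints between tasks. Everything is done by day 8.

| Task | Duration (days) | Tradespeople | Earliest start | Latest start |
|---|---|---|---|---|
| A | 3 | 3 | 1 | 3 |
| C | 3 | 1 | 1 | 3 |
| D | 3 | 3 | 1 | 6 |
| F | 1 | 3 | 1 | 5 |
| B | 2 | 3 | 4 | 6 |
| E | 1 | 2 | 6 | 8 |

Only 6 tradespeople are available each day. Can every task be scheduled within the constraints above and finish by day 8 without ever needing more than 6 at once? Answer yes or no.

Schedule A@1, C@1, D@4, F@4, B@5, E@7: d1:4  d2:4  d3:4  d4:6  d5:6  d6:6  d7:2  d8:0 — peak 6 ≤ 6.

yes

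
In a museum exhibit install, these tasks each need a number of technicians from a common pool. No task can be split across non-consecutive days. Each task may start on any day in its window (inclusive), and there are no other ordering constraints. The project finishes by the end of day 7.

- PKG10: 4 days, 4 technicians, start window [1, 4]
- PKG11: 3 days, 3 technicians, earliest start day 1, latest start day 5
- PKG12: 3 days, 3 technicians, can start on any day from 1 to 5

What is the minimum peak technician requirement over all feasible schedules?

6

Early-start (PKG10@1, PKG11@1, PKG12@1) gives peak 10: d1:10  d2:10  d3:10  d4:4  d5:0  d6:0  d7:0.
Shift PKG11→5, PKG12→5.
Schedule PKG10@1, PKG11@5, PKG12@5: d1:4  d2:4  d3:4  d4:4  d5:6  d6:6  d7:6 — peak 6.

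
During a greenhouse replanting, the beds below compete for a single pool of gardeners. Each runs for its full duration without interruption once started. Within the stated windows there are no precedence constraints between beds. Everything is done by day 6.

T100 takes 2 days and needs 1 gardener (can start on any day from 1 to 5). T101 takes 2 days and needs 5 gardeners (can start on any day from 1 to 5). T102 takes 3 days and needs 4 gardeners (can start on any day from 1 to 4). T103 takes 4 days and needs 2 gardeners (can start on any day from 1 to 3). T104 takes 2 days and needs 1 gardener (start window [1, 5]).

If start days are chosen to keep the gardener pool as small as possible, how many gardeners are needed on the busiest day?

Early-start (T100@1, T101@1, T102@1, T103@1, T104@1) gives peak 13: d1:13  d2:13  d3:6  d4:2  d5:0  d6:0.
Shift T102→3, T103→3.
Schedule T100@1, T101@1, T102@3, T103@3, T104@1: d1:7  d2:7  d3:6  d4:6  d5:6  d6:2 — peak 7.

7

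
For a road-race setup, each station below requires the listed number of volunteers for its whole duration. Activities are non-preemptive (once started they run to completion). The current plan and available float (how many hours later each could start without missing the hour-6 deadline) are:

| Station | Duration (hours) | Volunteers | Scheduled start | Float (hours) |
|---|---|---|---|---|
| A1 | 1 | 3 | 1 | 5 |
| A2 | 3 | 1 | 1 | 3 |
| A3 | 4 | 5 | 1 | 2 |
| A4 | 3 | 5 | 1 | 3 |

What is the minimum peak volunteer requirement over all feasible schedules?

Early-start (A1@1, A2@1, A3@1, A4@1) gives peak 14: h1:14  h2:11  h3:11  h4:5  h5:0  h6:0.
Shift A4→4.
Schedule A1@1, A2@1, A3@1, A4@4: h1:9  h2:6  h3:6  h4:10  h5:5  h6:5 — peak 10.

10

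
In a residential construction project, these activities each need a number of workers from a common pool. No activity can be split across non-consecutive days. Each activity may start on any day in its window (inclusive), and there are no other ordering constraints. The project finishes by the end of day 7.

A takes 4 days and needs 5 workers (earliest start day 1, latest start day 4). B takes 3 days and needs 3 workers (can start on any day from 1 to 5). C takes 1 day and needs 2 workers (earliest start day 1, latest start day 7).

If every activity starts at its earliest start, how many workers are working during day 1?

10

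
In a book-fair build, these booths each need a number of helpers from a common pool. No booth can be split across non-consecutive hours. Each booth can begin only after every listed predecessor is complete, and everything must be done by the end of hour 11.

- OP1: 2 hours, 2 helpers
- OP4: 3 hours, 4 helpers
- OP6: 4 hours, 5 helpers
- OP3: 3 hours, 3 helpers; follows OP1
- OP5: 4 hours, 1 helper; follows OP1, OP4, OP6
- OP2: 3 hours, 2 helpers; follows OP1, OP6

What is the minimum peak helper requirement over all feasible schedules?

Early-start (OP1@1, OP4@1, OP6@1, OP3@3, OP5@5, OP2@5) gives peak 12: h1:11  h2:11  h3:12  h4:8  h5:6  h6:3  h7:3  h8:1  h9:0  h10:0  h11:0.
Shift OP6→4, OP3→8, OP5→8, OP2→8.
Schedule OP1@1, OP4@1, OP6@4, OP3@8, OP5@8, OP2@8: h1:6  h2:6  h3:4  h4:5  h5:5  h6:5  h7:5  h8:6  h9:6  h10:6  h11:1 — peak 6.

6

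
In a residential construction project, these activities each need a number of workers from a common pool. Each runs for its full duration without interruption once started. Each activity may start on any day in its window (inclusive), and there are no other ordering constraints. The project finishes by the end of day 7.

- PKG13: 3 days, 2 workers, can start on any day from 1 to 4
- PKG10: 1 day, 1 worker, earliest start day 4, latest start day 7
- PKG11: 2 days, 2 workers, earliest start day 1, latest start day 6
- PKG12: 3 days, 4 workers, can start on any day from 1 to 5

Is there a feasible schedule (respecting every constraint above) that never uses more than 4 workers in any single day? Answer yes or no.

yes

Schedule PKG13@1, PKG10@4, PKG11@1, PKG12@5: d1:4  d2:4  d3:2  d4:1  d5:4  d6:4  d7:4 — peak 4 ≤ 4.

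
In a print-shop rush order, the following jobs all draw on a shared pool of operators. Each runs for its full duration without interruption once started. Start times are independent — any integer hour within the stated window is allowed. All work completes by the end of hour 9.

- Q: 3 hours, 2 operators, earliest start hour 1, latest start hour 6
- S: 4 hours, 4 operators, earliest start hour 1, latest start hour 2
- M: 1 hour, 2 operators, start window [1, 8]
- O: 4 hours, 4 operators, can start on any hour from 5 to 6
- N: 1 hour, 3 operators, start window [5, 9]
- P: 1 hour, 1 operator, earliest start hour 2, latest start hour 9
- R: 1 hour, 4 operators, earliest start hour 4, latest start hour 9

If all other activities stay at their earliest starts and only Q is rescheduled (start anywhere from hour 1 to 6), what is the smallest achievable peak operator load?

8

Q@1: h1:8  h2:7  h3:6  h4:8  h5:7  h6:4  h7:4  h8:4  h9:0 → peak 8
Q@2: h1:6  h2:7  h3:6  h4:10  h5:7  h6:4  h7:4  h8:4  h9:0 → peak 10
Q@3: h1:6  h2:5  h3:6  h4:10  h5:9  h6:4  h7:4  h8:4  h9:0 → peak 10
Q@4: h1:6  h2:5  h3:4  h4:10  h5:9  h6:6  h7:4  h8:4  h9:0 → peak 10
Q@5: h1:6  h2:5  h3:4  h4:8  h5:9  h6:6  h7:6  h8:4  h9:0 → peak 9
Q@6: h1:6  h2:5  h3:4  h4:8  h5:7  h6:6  h7:6  h8:6  h9:0 → peak 8
Best is Q@1, peak 8.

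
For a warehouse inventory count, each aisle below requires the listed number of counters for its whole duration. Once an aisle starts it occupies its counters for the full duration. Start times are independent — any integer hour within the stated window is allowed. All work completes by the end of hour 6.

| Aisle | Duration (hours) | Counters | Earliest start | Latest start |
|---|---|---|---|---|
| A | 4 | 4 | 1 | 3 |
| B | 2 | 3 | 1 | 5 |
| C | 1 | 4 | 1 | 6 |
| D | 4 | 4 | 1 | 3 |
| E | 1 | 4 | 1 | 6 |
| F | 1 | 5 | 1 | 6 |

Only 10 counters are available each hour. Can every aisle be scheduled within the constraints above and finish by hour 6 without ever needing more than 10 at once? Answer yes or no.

no

The minimum achievable peak is 11; 10 < 11, so no feasible schedule stays within the cap.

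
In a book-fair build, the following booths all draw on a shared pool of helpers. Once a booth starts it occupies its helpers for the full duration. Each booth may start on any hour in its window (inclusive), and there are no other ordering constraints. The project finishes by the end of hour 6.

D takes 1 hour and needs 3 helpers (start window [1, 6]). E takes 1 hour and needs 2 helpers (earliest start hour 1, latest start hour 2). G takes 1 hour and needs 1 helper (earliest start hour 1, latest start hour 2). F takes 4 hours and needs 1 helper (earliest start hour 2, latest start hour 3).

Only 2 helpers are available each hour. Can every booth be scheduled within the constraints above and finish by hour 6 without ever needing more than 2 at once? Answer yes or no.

The minimum achievable peak is 3; 2 < 3, so no feasible schedule stays within the cap.

no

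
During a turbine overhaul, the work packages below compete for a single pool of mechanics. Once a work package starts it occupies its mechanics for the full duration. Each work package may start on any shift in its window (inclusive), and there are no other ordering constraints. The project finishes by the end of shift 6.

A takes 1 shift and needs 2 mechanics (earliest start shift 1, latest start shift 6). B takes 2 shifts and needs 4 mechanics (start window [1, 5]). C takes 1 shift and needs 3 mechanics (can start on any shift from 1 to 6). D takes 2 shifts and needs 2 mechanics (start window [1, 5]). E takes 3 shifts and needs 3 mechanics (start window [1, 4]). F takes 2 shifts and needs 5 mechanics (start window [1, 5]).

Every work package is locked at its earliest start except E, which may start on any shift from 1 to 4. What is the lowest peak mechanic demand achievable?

16

E@1: s1:19  s2:14  s3:3  s4:0  s5:0  s6:0 → peak 19
E@2: s1:16  s2:14  s3:3  s4:3  s5:0  s6:0 → peak 16
E@3: s1:16  s2:11  s3:3  s4:3  s5:3  s6:0 → peak 16
E@4: s1:16  s2:11  s3:0  s4:3  s5:3  s6:3 → peak 16
Best is E@2, peak 16.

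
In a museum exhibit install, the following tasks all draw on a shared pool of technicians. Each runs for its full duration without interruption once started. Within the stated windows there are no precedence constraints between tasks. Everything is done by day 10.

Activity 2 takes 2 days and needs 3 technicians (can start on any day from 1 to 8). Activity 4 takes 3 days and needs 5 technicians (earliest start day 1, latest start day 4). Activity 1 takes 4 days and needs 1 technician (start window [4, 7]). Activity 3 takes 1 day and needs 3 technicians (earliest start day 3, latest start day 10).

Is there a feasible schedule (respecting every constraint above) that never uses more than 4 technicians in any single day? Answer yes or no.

no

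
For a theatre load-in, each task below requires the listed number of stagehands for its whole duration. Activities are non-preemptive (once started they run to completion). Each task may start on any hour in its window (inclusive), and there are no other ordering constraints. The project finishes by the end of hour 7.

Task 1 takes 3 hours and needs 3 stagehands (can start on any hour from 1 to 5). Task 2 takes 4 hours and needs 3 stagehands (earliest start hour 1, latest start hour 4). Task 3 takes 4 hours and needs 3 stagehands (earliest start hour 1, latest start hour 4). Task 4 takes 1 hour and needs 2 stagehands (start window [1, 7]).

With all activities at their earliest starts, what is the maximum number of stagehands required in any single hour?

11

Early-start schedule: Task 1@1, Task 2@1, Task 3@1, Task 4@1.
Load per hour: hour 1: 11, hour 2: 9, hour 3: 9, hour 4: 6, hour 5: 0, hour 6: 0, hour 7: 0.
Peak is 11.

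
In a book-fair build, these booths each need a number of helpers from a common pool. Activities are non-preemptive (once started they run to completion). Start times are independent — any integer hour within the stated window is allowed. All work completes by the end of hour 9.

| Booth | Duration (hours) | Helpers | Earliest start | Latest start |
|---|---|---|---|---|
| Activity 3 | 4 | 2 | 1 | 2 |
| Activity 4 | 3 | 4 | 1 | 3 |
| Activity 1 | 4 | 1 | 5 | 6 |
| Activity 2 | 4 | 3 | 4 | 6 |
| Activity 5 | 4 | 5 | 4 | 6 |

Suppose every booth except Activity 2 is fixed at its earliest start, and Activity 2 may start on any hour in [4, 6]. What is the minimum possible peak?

9

Activity 2@4: h1:6  h2:6  h3:6  h4:10  h5:9  h6:9  h7:9  h8:1  h9:0 → peak 10
Activity 2@5: h1:6  h2:6  h3:6  h4:7  h5:9  h6:9  h7:9  h8:4  h9:0 → peak 9
Activity 2@6: h1:6  h2:6  h3:6  h4:7  h5:6  h6:9  h7:9  h8:4  h9:3 → peak 9
Best is Activity 2@5, peak 9.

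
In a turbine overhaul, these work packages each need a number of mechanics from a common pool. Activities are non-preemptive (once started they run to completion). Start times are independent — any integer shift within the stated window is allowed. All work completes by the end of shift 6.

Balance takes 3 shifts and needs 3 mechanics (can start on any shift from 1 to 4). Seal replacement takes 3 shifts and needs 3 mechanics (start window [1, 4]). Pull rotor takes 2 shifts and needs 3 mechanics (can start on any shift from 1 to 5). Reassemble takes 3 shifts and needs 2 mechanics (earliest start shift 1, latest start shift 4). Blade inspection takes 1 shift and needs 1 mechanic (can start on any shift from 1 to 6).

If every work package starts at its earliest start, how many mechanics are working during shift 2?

At early start, shift 2 has: Balance, Seal replacement, Pull rotor, Reassemble.
Demand: 3 + 3 + 3 + 2 = 11.

11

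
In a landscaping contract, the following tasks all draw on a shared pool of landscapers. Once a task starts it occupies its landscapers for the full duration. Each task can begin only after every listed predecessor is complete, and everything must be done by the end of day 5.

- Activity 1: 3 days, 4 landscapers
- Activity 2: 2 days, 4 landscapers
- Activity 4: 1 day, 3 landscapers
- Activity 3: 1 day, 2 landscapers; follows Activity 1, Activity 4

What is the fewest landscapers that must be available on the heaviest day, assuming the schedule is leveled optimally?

7

Early-start (Activity 1@1, Activity 2@1, Activity 4@1, Activity 3@4) gives peak 11: d1:11  d2:8  d3:4  d4:2  d5:0.
Shift Activity 2→4.
Schedule Activity 1@1, Activity 2@4, Activity 4@1, Activity 3@4: d1:7  d2:4  d3:4  d4:6  d5:4 — peak 7.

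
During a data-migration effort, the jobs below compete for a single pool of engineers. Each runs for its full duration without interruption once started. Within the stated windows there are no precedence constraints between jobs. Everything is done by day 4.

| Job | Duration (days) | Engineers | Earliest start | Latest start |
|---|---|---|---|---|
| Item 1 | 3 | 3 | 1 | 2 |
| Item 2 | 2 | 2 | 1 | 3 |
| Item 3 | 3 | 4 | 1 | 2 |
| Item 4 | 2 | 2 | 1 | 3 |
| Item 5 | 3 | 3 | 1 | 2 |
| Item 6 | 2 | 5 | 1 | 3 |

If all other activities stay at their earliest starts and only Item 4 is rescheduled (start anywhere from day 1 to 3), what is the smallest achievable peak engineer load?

Item 4@1: d1:19  d2:19  d3:10  d4:0 → peak 19
Item 4@2: d1:17  d2:19  d3:12  d4:0 → peak 19
Item 4@3: d1:17  d2:17  d3:12  d4:2 → peak 17
Best is Item 4@3, peak 17.

17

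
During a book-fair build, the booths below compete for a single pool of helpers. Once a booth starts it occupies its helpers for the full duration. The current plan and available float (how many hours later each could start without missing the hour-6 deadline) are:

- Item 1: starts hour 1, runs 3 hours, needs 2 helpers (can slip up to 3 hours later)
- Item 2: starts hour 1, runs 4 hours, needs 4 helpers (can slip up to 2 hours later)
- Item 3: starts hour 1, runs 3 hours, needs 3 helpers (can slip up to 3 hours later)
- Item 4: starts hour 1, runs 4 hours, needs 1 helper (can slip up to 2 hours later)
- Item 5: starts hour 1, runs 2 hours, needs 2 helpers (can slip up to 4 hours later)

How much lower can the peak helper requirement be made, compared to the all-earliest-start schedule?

4

Early-start peak: h1:12  h2:12  h3:10  h4:5  h5:0  h6:0 ⇒ 12.
Leveled (Item 1@1, Item 2@1, Item 3@4, Item 4@1, Item 5@5): h1:7  h2:7  h3:7  h4:8  h5:5  h6:5 ⇒ 8.
Reduction 12 − 8 = 4.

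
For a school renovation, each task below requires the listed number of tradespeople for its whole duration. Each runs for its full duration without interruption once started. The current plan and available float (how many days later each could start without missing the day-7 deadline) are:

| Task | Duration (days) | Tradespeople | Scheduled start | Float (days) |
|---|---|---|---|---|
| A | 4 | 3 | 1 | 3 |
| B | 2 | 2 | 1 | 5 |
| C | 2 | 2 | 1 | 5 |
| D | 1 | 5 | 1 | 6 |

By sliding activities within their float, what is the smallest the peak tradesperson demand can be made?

5

Early-start (A@1, B@1, C@1, D@1) gives peak 12: d1:12  d2:7  d3:3  d4:3  d5:0  d6:0  d7:0.
Shift C→3, D→5.
Schedule A@1, B@1, C@3, D@5: d1:5  d2:5  d3:5  d4:5  d5:5  d6:0  d7:0 — peak 5.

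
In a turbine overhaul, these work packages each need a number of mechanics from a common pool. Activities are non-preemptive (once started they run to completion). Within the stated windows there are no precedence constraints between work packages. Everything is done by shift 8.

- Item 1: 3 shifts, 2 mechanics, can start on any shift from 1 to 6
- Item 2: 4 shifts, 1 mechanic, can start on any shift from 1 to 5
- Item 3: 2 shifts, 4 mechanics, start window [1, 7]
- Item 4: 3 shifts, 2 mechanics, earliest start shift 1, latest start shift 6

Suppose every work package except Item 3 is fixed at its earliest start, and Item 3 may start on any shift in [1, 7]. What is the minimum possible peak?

5

Item 3@1: s1:9  s2:9  s3:5  s4:1  s5:0  s6:0  s7:0  s8:0 → peak 9
Item 3@2: s1:5  s2:9  s3:9  s4:1  s5:0  s6:0  s7:0  s8:0 → peak 9
Item 3@3: s1:5  s2:5  s3:9  s4:5  s5:0  s6:0  s7:0  s8:0 → peak 9
Item 3@4: s1:5  s2:5  s3:5  s4:5  s5:4  s6:0  s7:0  s8:0 → peak 5
Item 3@5: s1:5  s2:5  s3:5  s4:1  s5:4  s6:4  s7:0  s8:0 → peak 5
Item 3@6: s1:5  s2:5  s3:5  s4:1  s5:0  s6:4  s7:4  s8:0 → peak 5
Item 3@7: s1:5  s2:5  s3:5  s4:1  s5:0  s6:0  s7:4  s8:4 → peak 5
Best is Item 3@4, peak 5.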